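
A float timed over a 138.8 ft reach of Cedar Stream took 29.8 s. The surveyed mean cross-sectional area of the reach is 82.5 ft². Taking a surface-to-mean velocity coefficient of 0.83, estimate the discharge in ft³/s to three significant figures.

319 ft³/s

v_surface = L / t̄ = 138.8 / 29.8 = 4.658 ft/s
v_mean = 0.83 × 4.658 = 3.866 ft/s
Q = A × v_mean = 82.5 × 3.866 = 318.9 ft³/s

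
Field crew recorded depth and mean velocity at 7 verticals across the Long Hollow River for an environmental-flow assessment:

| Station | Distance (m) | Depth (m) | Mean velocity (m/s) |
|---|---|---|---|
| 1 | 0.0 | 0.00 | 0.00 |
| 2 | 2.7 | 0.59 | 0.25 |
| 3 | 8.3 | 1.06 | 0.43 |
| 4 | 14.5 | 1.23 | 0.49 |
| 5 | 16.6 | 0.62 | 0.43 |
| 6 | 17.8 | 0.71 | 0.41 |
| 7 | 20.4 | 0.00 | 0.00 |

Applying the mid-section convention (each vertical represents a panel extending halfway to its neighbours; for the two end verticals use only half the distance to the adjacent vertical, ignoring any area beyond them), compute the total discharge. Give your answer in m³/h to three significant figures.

24500 m³/h

w_2 = (8.3 − 0.0)/2 = 4.15 m; q_2 = 0.25 × 0.59 × 4.15 = 0.6121 m³/s
w_3 = (14.5 − 2.7)/2 = 5.9 m; q_3 = 0.43 × 1.06 × 5.9 = 2.689 m³/s
w_4 = (16.6 − 8.3)/2 = 4.15 m; q_4 = 0.49 × 1.23 × 4.15 = 2.501 m³/s
w_5 = (17.8 − 14.5)/2 = 1.65 m; q_5 = 0.43 × 0.62 × 1.65 = 0.4399 m³/s
w_6 = (20.4 − 16.6)/2 = 1.9 m; q_6 = 0.41 × 0.71 × 1.9 = 0.5531 m³/s
Stations 1, 7 contribute zero (depth or velocity is 0).
Q = Σ qᵢ = 6.796 m³/s
= 6.796 × 3600 = 24460 m³/h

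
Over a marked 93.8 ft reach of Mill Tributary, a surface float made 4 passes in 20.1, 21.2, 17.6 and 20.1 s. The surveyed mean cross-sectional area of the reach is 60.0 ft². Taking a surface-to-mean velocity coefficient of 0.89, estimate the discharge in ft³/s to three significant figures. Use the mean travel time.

t̄ = (20.1 + 21.2 + 17.6 + 20.1) / 4 = 19.75 s
v_surface = L / t̄ = 93.8 / 19.75 = 4.749 ft/s
v_mean = 0.89 × 4.749 = 4.227 ft/s
Q = A × v_mean = 60.0 × 4.227 = 253.6 ft³/s

254 ft³/s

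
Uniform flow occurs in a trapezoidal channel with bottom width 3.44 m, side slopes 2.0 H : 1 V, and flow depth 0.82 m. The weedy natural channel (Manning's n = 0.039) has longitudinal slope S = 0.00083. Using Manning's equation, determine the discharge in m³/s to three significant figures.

A = (b + z·y)·y = (3.44 + 2.0×0.82)×0.82 = 4.166 m²
P = b + 2y√(1+z²) = 3.44 + 2×0.82×√(1+2.0²) = 7.107 m
R = A/P = 4.166/7.107 = 0.5861 m
Q = (1/n)·A·R^(2/3)·S^(1/2) = (1/0.039) × 4.166 × 0.5861^(2/3) × 0.00083^(1/2) = 2.155 m³/s

2.16 m³/s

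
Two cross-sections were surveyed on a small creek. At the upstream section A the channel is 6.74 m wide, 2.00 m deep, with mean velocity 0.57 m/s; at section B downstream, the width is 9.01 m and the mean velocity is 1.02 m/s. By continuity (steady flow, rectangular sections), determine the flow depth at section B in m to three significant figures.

Q = A₁V₁ = (6.74×2.00) × 0.57 = 7.684 m³/s
d₂ = Q/(b₂ V₂) = 7.684/(9.01×1.02) = 0.8361 m

0.836 m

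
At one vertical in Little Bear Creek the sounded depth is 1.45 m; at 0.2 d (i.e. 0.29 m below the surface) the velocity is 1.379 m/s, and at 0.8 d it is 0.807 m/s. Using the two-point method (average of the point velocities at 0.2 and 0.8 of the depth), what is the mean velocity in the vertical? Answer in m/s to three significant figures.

1.09 m/s

v̄ = (1.379 + 0.807) / 2 = 1.093 m/s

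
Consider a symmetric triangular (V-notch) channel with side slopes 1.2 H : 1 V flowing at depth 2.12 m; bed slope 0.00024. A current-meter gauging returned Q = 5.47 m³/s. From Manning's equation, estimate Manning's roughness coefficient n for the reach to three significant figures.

A = z·y² = 1.2×2.12² = 5.393 m²
P = 2y√(1+z²) = 2×2.12×√(1+1.2²) = 6.623 m
R = A/P = 5.393/6.623 = 0.8143 m
n = (1/Q)·A·R^(2/3)·S^(1/2) = (1/5.47) × 5.393 × 0.8720 × 0.01549 = 0.01332

0.0133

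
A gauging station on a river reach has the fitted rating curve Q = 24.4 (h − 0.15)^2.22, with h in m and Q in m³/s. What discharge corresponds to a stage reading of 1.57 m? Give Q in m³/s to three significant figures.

53.1 m³/s

Q = 24.4 × (1.57 − 0.15)^2.22 = 24.4 × 1.42^2.22 = 53.15 m³/s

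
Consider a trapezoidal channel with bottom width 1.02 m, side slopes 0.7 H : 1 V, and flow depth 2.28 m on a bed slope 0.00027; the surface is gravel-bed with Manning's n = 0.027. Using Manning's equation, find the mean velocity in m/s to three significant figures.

0.570 m/s

A = (b + z·y)·y = (1.02 + 0.7×2.28)×2.28 = 5.964 m²
P = b + 2y√(1+z²) = 1.02 + 2×2.28×√(1+0.7²) = 6.586 m
R = A/P = 5.964/6.586 = 0.9056 m
Q = (1/n)·A·R^(2/3)·S^(1/2) = (1/0.027) × 5.964 × 0.9056^(2/3) × 0.00027^(1/2) = 3.398 m³/s
V = Q/A = 3.398/5.964 = 0.5697 m/s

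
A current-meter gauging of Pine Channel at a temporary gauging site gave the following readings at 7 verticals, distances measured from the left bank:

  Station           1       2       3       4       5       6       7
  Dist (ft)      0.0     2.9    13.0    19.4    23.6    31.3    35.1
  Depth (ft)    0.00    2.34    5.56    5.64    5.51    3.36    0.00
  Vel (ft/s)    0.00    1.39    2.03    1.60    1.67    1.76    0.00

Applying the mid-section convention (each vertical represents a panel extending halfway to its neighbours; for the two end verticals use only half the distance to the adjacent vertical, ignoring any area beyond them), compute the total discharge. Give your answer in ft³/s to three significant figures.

251 ft³/s

w_2 = (13.0 − 0.0)/2 = 6.5 ft; q_2 = 1.39 × 2.34 × 6.5 = 21.14 ft³/s
w_3 = (19.4 − 2.9)/2 = 8.25 ft; q_3 = 2.03 × 5.56 × 8.25 = 93.12 ft³/s
w_4 = (23.6 − 13.0)/2 = 5.3 ft; q_4 = 1.60 × 5.64 × 5.3 = 47.83 ft³/s
w_5 = (31.3 − 19.4)/2 = 5.95 ft; q_5 = 1.67 × 5.51 × 5.95 = 54.75 ft³/s
w_6 = (35.1 − 23.6)/2 = 5.75 ft; q_6 = 1.76 × 3.36 × 5.75 = 34.00 ft³/s
Stations 1, 7 contribute zero (depth or velocity is 0).
Q = Σ qᵢ = 250.8 ft³/s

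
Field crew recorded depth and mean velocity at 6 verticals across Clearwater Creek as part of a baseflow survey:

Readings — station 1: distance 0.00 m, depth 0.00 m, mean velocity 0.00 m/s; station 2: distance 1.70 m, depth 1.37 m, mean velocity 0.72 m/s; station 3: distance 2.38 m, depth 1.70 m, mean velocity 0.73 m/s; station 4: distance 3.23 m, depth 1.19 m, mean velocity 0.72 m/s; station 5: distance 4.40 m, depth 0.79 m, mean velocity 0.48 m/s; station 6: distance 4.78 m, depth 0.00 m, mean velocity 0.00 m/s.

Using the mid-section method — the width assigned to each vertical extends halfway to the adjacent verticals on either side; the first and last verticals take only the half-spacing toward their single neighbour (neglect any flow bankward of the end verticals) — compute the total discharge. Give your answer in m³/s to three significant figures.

3.28 m³/s

w_2 = (2.38 − 0.00)/2 = 1.19 m; q_2 = 0.72 × 1.37 × 1.19 = 1.174 m³/s
w_3 = (3.23 − 1.70)/2 = 0.765 m; q_3 = 0.73 × 1.70 × 0.765 = 0.9494 m³/s
w_4 = (4.40 − 2.38)/2 = 1.01 m; q_4 = 0.72 × 1.19 × 1.01 = 0.8654 m³/s
w_5 = (4.78 − 3.23)/2 = 0.775 m; q_5 = 0.48 × 0.79 × 0.775 = 0.2939 m³/s
Stations 1, 6 contribute zero (depth or velocity is 0).
Q = Σ qᵢ = 3.282 m³/s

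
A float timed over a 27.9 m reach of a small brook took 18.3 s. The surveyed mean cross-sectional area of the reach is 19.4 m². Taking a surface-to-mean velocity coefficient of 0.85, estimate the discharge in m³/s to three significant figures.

v_surface = L / t̄ = 27.9 / 18.3 = 1.525 m/s
v_mean = 0.85 × 1.525 = 1.296 m/s
Q = A × v_mean = 19.4 × 1.296 = 25.14 m³/s

25.1 m³/s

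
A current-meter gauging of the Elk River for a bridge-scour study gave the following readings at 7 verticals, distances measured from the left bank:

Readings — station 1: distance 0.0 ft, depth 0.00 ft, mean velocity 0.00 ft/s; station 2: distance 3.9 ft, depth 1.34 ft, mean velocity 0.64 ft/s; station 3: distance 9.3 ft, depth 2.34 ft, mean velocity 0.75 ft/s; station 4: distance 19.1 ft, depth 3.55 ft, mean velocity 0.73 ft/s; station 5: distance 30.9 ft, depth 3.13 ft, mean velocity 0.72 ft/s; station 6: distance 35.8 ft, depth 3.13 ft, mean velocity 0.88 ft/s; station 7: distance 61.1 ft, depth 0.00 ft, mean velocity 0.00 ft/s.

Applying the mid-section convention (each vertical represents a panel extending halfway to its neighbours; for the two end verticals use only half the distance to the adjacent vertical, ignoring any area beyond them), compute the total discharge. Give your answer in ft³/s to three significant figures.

w_2 = (9.3 − 0.0)/2 = 4.65 ft; q_2 = 0.64 × 1.34 × 4.65 = 3.988 ft³/s
w_3 = (19.1 − 3.9)/2 = 7.6 ft; q_3 = 0.75 × 2.34 × 7.6 = 13.34 ft³/s
w_4 = (30.9 − 9.3)/2 = 10.8 ft; q_4 = 0.73 × 3.55 × 10.8 = 27.99 ft³/s
w_5 = (35.8 − 19.1)/2 = 8.35 ft; q_5 = 0.72 × 3.13 × 8.35 = 18.82 ft³/s
w_6 = (61.1 − 30.9)/2 = 15.1 ft; q_6 = 0.88 × 3.13 × 15.1 = 41.59 ft³/s
Stations 1, 7 contribute zero (depth or velocity is 0).
Q = Σ qᵢ = 105.7 ft³/s

106 ft³/s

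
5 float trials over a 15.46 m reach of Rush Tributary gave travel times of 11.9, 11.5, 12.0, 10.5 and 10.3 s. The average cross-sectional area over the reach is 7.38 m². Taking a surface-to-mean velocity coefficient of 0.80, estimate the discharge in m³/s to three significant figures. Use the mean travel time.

8.12 m³/s

t̄ = (11.9 + 11.5 + 12.0 + 10.5 + 10.3) / 5 = 11.24 s
v_surface = L / t̄ = 15.46 / 11.24 = 1.375 m/s
v_mean = 0.80 × 1.375 = 1.100 m/s
Q = A × v_mean = 7.38 × 1.100 = 8.121 m³/s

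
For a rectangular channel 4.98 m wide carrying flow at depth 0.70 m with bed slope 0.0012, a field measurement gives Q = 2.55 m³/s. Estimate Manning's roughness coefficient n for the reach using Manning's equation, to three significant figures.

A = b·y = 4.98 × 0.70 = 3.486 m²
P = b + 2y = 4.98 + 2×0.70 = 6.380 m
R = A/P = 3.486/6.380 = 0.5464 m
n = (1/Q)·A·R^(2/3)·S^(1/2) = (1/2.55) × 3.486 × 0.6684 × 0.03464 = 0.03165

0.0317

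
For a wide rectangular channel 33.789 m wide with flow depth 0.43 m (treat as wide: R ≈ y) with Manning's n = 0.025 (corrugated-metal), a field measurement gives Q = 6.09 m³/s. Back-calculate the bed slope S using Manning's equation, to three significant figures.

A = b·y = 33.789 × 0.43 = 14.53 m²
Wide channel: R ≈ y = 0.43 m
S = (Q·n / (1·A·R^(2/3)))² = (6.09×0.025 / (1×14.53×0.5697))² = 0.0003383

0.000338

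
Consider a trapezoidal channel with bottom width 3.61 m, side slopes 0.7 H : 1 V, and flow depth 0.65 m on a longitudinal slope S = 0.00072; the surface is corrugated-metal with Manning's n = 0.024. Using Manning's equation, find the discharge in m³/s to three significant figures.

1.88 m³/s

A = (b + z·y)·y = (3.61 + 0.7×0.65)×0.65 = 2.642 m²
P = b + 2y√(1+z²) = 3.61 + 2×0.65×√(1+0.7²) = 5.197 m
R = A/P = 2.642/5.197 = 0.5084 m
Q = (1/n)·A·R^(2/3)·S^(1/2) = (1/0.024) × 2.642 × 0.5084^(2/3) × 0.00072^(1/2) = 1.882 m³/s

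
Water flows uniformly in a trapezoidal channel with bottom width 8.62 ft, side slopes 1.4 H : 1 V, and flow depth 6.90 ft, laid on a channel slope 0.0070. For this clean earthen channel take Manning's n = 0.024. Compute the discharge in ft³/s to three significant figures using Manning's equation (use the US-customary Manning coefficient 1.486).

1620 ft³/s

A = (b + z·y)·y = (8.62 + 1.4×6.90)×6.90 = 126.1 ft²
P = b + 2y√(1+z²) = 8.62 + 2×6.90×√(1+1.4²) = 32.36 ft
R = A/P = 126.1/32.36 = 3.897 ft
Q = (1.486/n)·A·R^(2/3)·S^(1/2) = (1.486/0.024) × 126.1 × 3.897^(2/3) × 0.0070^(1/2) = 1618 ft³/s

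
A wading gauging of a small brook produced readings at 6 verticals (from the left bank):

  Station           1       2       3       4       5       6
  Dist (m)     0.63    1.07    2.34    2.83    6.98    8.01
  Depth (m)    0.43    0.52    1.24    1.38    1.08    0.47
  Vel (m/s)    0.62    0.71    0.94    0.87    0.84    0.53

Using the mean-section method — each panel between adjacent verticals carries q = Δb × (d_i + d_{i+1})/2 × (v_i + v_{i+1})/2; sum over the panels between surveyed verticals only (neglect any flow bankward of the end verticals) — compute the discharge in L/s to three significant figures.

Panel 1-2: Δb = 0.44 m, d̄ = (0.43+0.52)/2 = 0.475, v̄ = (0.62+0.71)/2 = 0.665 → q = 0.44×0.475×0.665 = 0.1390 m³/s
Panel 2-3: Δb = 1.27 m, d̄ = (0.52+1.24)/2 = 0.88, v̄ = (0.71+0.94)/2 = 0.825 → q = 1.27×0.88×0.825 = 0.9220 m³/s
Panel 3-4: Δb = 0.49 m, d̄ = (1.24+1.38)/2 = 1.31, v̄ = (0.94+0.87)/2 = 0.905 → q = 0.49×1.31×0.905 = 0.5809 m³/s
Panel 4-5: Δb = 4.15 m, d̄ = (1.38+1.08)/2 = 1.23, v̄ = (0.87+0.84)/2 = 0.855 → q = 4.15×1.23×0.855 = 4.364 m³/s
Panel 5-6: Δb = 1.03 m, d̄ = (1.08+0.47)/2 = 0.775, v̄ = (0.84+0.53)/2 = 0.685 → q = 1.03×0.775×0.685 = 0.5468 m³/s
Q = Σ q = 6.553 m³/s
= 6.553 × 1000 = 6553 L/s

6550 L/s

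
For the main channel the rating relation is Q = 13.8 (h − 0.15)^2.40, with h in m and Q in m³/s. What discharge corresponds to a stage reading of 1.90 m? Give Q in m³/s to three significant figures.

Q = 13.8 × (1.90 − 0.15)^2.40 = 13.8 × 1.75^2.40 = 52.87 m³/s

52.9 m³/s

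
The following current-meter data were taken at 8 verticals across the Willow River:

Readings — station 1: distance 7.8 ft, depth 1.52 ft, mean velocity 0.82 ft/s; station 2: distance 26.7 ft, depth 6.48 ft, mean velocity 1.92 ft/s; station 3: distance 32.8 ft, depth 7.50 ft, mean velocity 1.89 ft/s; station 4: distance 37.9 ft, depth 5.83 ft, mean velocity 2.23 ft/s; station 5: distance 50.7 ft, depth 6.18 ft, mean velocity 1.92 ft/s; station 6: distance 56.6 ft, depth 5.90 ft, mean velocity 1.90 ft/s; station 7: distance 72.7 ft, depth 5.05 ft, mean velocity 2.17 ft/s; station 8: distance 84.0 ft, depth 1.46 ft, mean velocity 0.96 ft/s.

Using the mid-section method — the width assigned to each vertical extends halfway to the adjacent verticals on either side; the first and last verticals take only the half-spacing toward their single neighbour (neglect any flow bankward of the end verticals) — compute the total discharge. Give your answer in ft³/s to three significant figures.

755 ft³/s

w_1 = (26.7 − 7.8)/2 = 9.45 ft; q_1 = 0.82 × 1.52 × 9.45 = 11.78 ft³/s
w_2 = (32.8 − 7.8)/2 = 12.5 ft; q_2 = 1.92 × 6.48 × 12.5 = 155.5 ft³/s
w_3 = (37.9 − 26.7)/2 = 5.6 ft; q_3 = 1.89 × 7.50 × 5.6 = 79.38 ft³/s
w_4 = (50.7 − 32.8)/2 = 8.95 ft; q_4 = 2.23 × 5.83 × 8.95 = 116.4 ft³/s
w_5 = (56.6 − 37.9)/2 = 9.35 ft; q_5 = 1.92 × 6.18 × 9.35 = 110.9 ft³/s
w_6 = (72.7 − 50.7)/2 = 11 ft; q_6 = 1.90 × 5.90 × 11 = 123.3 ft³/s
w_7 = (84.0 − 56.6)/2 = 13.7 ft; q_7 = 2.17 × 5.05 × 13.7 = 150.1 ft³/s
w_8 = (84.0 − 72.7)/2 = 5.65 ft; q_8 = 0.96 × 1.46 × 5.65 = 7.919 ft³/s
Q = Σ qᵢ = 755.3 ft³/s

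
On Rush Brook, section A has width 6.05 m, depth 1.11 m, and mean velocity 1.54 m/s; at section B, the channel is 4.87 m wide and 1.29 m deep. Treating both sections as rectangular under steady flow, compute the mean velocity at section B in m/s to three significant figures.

Q = A₁V₁ = (6.05×1.11) × 1.54 = 10.34 m³/s
A₂ = 4.87 × 1.29 = 6.282 m²
V₂ = Q/A₂ = 10.34/6.282 = 1.646 m/s

1.65 m/s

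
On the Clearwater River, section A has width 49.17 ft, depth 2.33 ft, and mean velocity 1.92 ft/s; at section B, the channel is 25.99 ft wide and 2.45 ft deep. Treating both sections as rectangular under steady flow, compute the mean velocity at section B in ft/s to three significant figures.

Q = A₁V₁ = (49.17×2.33) × 1.92 = 220.0 ft³/s
A₂ = 25.99 × 2.45 = 63.68 ft²
V₂ = Q/A₂ = 220.0/63.68 = 3.454 ft/s

3.45 ft/s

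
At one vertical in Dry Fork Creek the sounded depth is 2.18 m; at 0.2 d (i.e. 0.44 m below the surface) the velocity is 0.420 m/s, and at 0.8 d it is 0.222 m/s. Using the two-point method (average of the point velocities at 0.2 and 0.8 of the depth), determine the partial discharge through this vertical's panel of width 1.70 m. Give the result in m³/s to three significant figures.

v̄ = (0.420 + 0.222) / 2 = 0.3210 m/s
q = v̄ × d × w = 0.3210 × 2.18 × 1.70 = 1.190 m³/s

1.19 m³/s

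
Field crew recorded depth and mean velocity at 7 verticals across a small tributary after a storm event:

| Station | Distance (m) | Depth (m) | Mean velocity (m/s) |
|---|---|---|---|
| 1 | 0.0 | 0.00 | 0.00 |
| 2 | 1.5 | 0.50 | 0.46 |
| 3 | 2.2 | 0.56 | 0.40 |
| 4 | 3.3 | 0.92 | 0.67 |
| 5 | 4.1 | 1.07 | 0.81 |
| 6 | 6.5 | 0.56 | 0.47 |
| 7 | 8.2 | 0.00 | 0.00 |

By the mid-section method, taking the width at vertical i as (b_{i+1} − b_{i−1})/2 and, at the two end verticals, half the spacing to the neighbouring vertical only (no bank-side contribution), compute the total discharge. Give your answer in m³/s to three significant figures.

2.97 m³/s

w_2 = (2.2 − 0.0)/2 = 1.1 m; q_2 = 0.46 × 0.50 × 1.1 = 0.2530 m³/s
w_3 = (3.3 − 1.5)/2 = 0.9 m; q_3 = 0.40 × 0.56 × 0.9 = 0.2016 m³/s
w_4 = (4.1 − 2.2)/2 = 0.95 m; q_4 = 0.67 × 0.92 × 0.95 = 0.5856 m³/s
w_5 = (6.5 − 3.3)/2 = 1.6 m; q_5 = 0.81 × 1.07 × 1.6 = 1.387 m³/s
w_6 = (8.2 − 4.1)/2 = 2.05 m; q_6 = 0.47 × 0.56 × 2.05 = 0.5396 m³/s
Stations 1, 7 contribute zero (depth or velocity is 0).
Q = Σ qᵢ = 2.966 m³/s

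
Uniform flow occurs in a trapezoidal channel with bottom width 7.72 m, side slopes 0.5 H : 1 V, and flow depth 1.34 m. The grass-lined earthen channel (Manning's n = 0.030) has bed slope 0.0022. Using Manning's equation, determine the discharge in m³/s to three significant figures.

18.1 m³/s

A = (b + z·y)·y = (7.72 + 0.5×1.34)×1.34 = 11.24 m²
P = b + 2y√(1+z²) = 7.72 + 2×1.34×√(1+0.5²) = 10.72 m
R = A/P = 11.24/10.72 = 1.049 m
Q = (1/n)·A·R^(2/3)·S^(1/2) = (1/0.030) × 11.24 × 1.049^(2/3) × 0.0022^(1/2) = 18.15 m³/s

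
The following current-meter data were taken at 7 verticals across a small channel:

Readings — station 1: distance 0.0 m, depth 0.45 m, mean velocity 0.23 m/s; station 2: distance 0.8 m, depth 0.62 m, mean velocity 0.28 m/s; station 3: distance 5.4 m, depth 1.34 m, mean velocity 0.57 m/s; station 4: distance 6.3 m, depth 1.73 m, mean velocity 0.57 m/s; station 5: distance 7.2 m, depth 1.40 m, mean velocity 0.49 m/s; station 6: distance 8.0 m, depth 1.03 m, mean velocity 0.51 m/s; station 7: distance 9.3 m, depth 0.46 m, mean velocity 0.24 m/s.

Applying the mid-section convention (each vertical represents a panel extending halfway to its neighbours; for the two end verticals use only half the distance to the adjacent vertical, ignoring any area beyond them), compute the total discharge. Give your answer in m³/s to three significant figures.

4.70 m³/s

w_1 = (0.8 − 0.0)/2 = 0.4 m; q_1 = 0.23 × 0.45 × 0.4 = 0.04140 m³/s
w_2 = (5.4 − 0.0)/2 = 2.7 m; q_2 = 0.28 × 0.62 × 2.7 = 0.4687 m³/s
w_3 = (6.3 − 0.8)/2 = 2.75 m; q_3 = 0.57 × 1.34 × 2.75 = 2.100 m³/s
w_4 = (7.2 − 5.4)/2 = 0.9 m; q_4 = 0.57 × 1.73 × 0.9 = 0.8875 m³/s
w_5 = (8.0 − 6.3)/2 = 0.85 m; q_5 = 0.49 × 1.40 × 0.85 = 0.5831 m³/s
w_6 = (9.3 − 7.2)/2 = 1.05 m; q_6 = 0.51 × 1.03 × 1.05 = 0.5516 m³/s
w_7 = (9.3 − 8.0)/2 = 0.65 m; q_7 = 0.24 × 0.46 × 0.65 = 0.07176 m³/s
Q = Σ qᵢ = 4.704 m³/s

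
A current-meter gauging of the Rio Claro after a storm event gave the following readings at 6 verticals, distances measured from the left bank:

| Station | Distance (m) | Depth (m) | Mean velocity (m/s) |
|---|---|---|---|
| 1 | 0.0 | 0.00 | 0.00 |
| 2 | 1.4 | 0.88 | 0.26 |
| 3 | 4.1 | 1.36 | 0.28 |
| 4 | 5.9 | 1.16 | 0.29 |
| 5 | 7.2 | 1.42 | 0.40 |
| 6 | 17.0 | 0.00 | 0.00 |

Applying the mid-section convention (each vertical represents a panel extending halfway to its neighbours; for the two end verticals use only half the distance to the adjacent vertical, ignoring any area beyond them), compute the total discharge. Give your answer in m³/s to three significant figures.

w_2 = (4.1 − 0.0)/2 = 2.05 m; q_2 = 0.26 × 0.88 × 2.05 = 0.4690 m³/s
w_3 = (5.9 − 1.4)/2 = 2.25 m; q_3 = 0.28 × 1.36 × 2.25 = 0.8568 m³/s
w_4 = (7.2 − 4.1)/2 = 1.55 m; q_4 = 0.29 × 1.16 × 1.55 = 0.5214 m³/s
w_5 = (17.0 − 5.9)/2 = 5.55 m; q_5 = 0.40 × 1.42 × 5.55 = 3.152 m³/s
Stations 1, 6 contribute zero (depth or velocity is 0).
Q = Σ qᵢ = 5.000 m³/s

5.00 m³/s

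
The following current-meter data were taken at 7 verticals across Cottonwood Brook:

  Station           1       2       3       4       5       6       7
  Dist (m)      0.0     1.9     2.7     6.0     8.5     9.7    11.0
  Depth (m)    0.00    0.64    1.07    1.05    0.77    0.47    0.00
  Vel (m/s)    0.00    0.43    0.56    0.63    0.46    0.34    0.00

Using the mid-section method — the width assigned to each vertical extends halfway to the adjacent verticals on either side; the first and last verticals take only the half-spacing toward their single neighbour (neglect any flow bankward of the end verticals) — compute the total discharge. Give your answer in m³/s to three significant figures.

4.37 m³/s

w_2 = (2.7 − 0.0)/2 = 1.35 m; q_2 = 0.43 × 0.64 × 1.35 = 0.3715 m³/s
w_3 = (6.0 − 1.9)/2 = 2.05 m; q_3 = 0.56 × 1.07 × 2.05 = 1.228 m³/s
w_4 = (8.5 − 2.7)/2 = 2.9 m; q_4 = 0.63 × 1.05 × 2.9 = 1.918 m³/s
w_5 = (9.7 − 6.0)/2 = 1.85 m; q_5 = 0.46 × 0.77 × 1.85 = 0.6553 m³/s
w_6 = (11.0 − 8.5)/2 = 1.25 m; q_6 = 0.34 × 0.47 × 1.25 = 0.1998 m³/s
Stations 1, 7 contribute zero (depth or velocity is 0).
Q = Σ qᵢ = 4.373 m³/s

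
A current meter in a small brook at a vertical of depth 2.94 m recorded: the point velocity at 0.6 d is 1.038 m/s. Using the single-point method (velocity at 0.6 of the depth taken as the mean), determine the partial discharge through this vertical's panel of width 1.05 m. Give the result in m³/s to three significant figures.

v̄ = v₀.₆ = 1.038 m/s
q = v̄ × d × w = 1.038 × 2.94 × 1.05 = 3.204 m³/s

3.20 m³/s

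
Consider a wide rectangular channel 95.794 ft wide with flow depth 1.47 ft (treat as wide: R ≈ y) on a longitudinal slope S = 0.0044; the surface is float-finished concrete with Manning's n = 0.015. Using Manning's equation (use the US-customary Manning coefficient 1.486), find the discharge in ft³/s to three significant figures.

1200 ft³/s

A = b·y = 95.794 × 1.47 = 140.8 ft²
Wide channel: R ≈ y = 1.47 ft
Q = (1.486/n)·A·R^(2/3)·S^(1/2) = (1.486/0.015) × 140.8 × 1.470^(2/3) × 0.0044^(1/2) = 1196 ft³/s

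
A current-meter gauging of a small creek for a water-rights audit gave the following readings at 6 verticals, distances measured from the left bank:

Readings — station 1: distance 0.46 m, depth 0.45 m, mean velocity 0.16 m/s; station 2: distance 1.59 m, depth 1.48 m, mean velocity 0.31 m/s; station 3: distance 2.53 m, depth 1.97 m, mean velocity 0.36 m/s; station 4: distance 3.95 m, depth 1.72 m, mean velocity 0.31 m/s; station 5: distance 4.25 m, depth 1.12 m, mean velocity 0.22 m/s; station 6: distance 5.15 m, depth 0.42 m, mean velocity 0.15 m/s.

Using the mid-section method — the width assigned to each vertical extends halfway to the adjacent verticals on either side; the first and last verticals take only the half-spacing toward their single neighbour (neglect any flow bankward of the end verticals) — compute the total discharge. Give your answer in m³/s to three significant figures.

w_1 = (1.59 − 0.46)/2 = 0.565 m; q_1 = 0.16 × 0.45 × 0.565 = 0.04068 m³/s
w_2 = (2.53 − 0.46)/2 = 1.035 m; q_2 = 0.31 × 1.48 × 1.035 = 0.4749 m³/s
w_3 = (3.95 − 1.59)/2 = 1.18 m; q_3 = 0.36 × 1.97 × 1.18 = 0.8369 m³/s
w_4 = (4.25 − 2.53)/2 = 0.86 m; q_4 = 0.31 × 1.72 × 0.86 = 0.4586 m³/s
w_5 = (5.15 − 3.95)/2 = 0.6 m; q_5 = 0.22 × 1.12 × 0.6 = 0.1478 m³/s
w_6 = (5.15 − 4.25)/2 = 0.45 m; q_6 = 0.15 × 0.42 × 0.45 = 0.02835 m³/s
Q = Σ qᵢ = 1.987 m³/s

1.99 m³/s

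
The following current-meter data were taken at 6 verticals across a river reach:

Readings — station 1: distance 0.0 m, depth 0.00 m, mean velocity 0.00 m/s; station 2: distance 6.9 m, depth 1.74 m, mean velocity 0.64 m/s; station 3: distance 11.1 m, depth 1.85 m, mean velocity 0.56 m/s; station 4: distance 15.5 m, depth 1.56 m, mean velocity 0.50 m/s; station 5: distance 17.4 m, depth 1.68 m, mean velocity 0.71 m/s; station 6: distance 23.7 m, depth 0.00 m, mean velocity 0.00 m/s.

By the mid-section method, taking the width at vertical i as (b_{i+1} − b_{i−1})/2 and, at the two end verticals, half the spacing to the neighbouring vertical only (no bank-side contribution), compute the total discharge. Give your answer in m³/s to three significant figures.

18.0 m³/s

w_2 = (11.1 − 0.0)/2 = 5.55 m; q_2 = 0.64 × 1.74 × 5.55 = 6.180 m³/s
w_3 = (15.5 − 6.9)/2 = 4.3 m; q_3 = 0.56 × 1.85 × 4.3 = 4.455 m³/s
w_4 = (17.4 − 11.1)/2 = 3.15 m; q_4 = 0.50 × 1.56 × 3.15 = 2.457 m³/s
w_5 = (23.7 − 15.5)/2 = 4.1 m; q_5 = 0.71 × 1.68 × 4.1 = 4.890 m³/s
Stations 1, 6 contribute zero (depth or velocity is 0).
Q = Σ qᵢ = 17.98 m³/s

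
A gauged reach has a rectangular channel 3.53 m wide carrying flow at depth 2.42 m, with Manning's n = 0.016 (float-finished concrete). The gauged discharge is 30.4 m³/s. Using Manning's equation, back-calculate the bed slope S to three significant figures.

A = b·y = 3.53 × 2.42 = 8.543 m²
P = b + 2y = 3.53 + 2×2.42 = 8.370 m
R = A/P = 8.543/8.370 = 1.021 m
S = (Q·n / (1·A·R^(2/3)))² = (30.4×0.016 / (1×8.543×1.014))² = 0.003155

0.00315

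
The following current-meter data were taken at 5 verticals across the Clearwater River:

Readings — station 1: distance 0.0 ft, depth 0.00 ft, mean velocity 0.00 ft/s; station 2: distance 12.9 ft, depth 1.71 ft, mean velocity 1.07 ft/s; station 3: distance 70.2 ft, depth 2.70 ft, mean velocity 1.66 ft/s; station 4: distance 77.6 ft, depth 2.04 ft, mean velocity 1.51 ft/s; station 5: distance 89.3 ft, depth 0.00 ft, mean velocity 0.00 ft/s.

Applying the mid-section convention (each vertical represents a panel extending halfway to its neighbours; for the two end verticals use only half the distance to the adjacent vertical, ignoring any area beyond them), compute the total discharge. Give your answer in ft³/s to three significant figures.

w_2 = (70.2 − 0.0)/2 = 35.1 ft; q_2 = 1.07 × 1.71 × 35.1 = 64.22 ft³/s
w_3 = (77.6 − 12.9)/2 = 32.35 ft; q_3 = 1.66 × 2.70 × 32.35 = 145.0 ft³/s
w_4 = (89.3 − 70.2)/2 = 9.55 ft; q_4 = 1.51 × 2.04 × 9.55 = 29.42 ft³/s
Stations 1, 5 contribute zero (depth or velocity is 0).
Q = Σ qᵢ = 238.6 ft³/s

239 ft³/s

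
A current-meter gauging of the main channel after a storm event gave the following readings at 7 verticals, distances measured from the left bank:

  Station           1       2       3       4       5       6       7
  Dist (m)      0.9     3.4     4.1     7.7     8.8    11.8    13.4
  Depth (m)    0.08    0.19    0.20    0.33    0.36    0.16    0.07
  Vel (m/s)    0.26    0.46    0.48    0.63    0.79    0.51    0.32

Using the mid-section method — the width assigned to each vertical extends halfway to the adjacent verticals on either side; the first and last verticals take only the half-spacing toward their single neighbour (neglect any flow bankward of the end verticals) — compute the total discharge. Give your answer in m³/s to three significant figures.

1.65 m³/s

w_1 = (3.4 − 0.9)/2 = 1.25 m; q_1 = 0.26 × 0.08 × 1.25 = 0.02600 m³/s
w_2 = (4.1 − 0.9)/2 = 1.6 m; q_2 = 0.46 × 0.19 × 1.6 = 0.1398 m³/s
w_3 = (7.7 − 3.4)/2 = 2.15 m; q_3 = 0.48 × 0.20 × 2.15 = 0.2064 m³/s
w_4 = (8.8 − 4.1)/2 = 2.35 m; q_4 = 0.63 × 0.33 × 2.35 = 0.4886 m³/s
w_5 = (11.8 − 7.7)/2 = 2.05 m; q_5 = 0.79 × 0.36 × 2.05 = 0.5830 m³/s
w_6 = (13.4 − 8.8)/2 = 2.3 m; q_6 = 0.51 × 0.16 × 2.3 = 0.1877 m³/s
w_7 = (13.4 − 11.8)/2 = 0.8 m; q_7 = 0.32 × 0.07 × 0.8 = 0.01792 m³/s
Q = Σ qᵢ = 1.649 m³/s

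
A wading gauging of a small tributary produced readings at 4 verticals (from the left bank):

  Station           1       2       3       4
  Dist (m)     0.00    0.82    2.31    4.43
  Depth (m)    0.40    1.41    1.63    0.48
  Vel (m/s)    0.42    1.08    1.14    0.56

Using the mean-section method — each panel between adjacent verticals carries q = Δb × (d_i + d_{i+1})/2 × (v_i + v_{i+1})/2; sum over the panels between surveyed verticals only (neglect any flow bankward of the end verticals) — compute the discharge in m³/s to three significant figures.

4.97 m³/s

Panel 1-2: Δb = 0.82 m, d̄ = (0.40+1.41)/2 = 0.905, v̄ = (0.42+1.08)/2 = 0.75 → q = 0.82×0.905×0.75 = 0.5566 m³/s
Panel 2-3: Δb = 1.49 m, d̄ = (1.41+1.63)/2 = 1.52, v̄ = (1.08+1.14)/2 = 1.11 → q = 1.49×1.52×1.11 = 2.514 m³/s
Panel 3-4: Δb = 2.12 m, d̄ = (1.63+0.48)/2 = 1.055, v̄ = (1.14+0.56)/2 = 0.85 → q = 2.12×1.055×0.85 = 1.901 m³/s
Q = Σ q = 4.972 m³/s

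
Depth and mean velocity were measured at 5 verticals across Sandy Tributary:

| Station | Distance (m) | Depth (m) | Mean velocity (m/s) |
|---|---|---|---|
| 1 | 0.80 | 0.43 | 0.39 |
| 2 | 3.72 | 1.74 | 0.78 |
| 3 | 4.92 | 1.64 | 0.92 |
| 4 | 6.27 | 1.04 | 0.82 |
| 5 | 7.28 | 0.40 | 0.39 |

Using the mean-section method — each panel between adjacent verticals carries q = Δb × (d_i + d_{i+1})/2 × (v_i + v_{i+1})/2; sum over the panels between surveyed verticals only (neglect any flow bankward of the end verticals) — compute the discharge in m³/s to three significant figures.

5.59 m³/s

Panel 1-2: Δb = 2.92 m, d̄ = (0.43+1.74)/2 = 1.085, v̄ = (0.39+0.78)/2 = 0.585 → q = 2.92×1.085×0.585 = 1.853 m³/s
Panel 2-3: Δb = 1.2 m, d̄ = (1.74+1.64)/2 = 1.69, v̄ = (0.78+0.92)/2 = 0.85 → q = 1.2×1.69×0.85 = 1.724 m³/s
Panel 3-4: Δb = 1.35 m, d̄ = (1.64+1.04)/2 = 1.34, v̄ = (0.92+0.82)/2 = 0.87 → q = 1.35×1.34×0.87 = 1.574 m³/s
Panel 4-5: Δb = 1.01 m, d̄ = (1.04+0.40)/2 = 0.72, v̄ = (0.82+0.39)/2 = 0.605 → q = 1.01×0.72×0.605 = 0.4400 m³/s
Q = Σ q = 5.591 m³/s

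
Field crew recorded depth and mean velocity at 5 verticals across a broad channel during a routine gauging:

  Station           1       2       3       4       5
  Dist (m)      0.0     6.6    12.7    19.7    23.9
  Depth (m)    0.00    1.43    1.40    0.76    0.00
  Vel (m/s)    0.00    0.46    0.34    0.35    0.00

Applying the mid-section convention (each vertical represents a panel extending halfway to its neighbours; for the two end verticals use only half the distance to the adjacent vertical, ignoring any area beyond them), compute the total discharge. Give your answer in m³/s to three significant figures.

8.78 m³/s

w_2 = (12.7 − 0.0)/2 = 6.35 m; q_2 = 0.46 × 1.43 × 6.35 = 4.177 m³/s
w_3 = (19.7 − 6.6)/2 = 6.55 m; q_3 = 0.34 × 1.40 × 6.55 = 3.118 m³/s
w_4 = (23.9 − 12.7)/2 = 5.6 m; q_4 = 0.35 × 0.76 × 5.6 = 1.490 m³/s
Stations 1, 5 contribute zero (depth or velocity is 0).
Q = Σ qᵢ = 8.784 m³/s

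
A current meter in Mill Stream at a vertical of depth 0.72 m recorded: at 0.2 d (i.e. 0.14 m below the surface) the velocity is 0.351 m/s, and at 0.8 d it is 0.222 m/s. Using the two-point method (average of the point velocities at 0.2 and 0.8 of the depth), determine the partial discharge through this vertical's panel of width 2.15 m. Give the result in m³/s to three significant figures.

v̄ = (0.351 + 0.222) / 2 = 0.2865 m/s
q = v̄ × d × w = 0.2865 × 0.72 × 2.15 = 0.4435 m³/s

0.444 m³/s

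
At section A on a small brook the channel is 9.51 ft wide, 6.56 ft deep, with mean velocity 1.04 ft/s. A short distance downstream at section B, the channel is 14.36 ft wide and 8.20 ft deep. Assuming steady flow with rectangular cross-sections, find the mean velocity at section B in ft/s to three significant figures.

Q = A₁V₁ = (9.51×6.56) × 1.04 = 64.88 ft³/s
A₂ = 14.36 × 8.20 = 117.8 ft²
V₂ = Q/A₂ = 64.88/117.8 = 0.5510 ft/s

0.551 ft/s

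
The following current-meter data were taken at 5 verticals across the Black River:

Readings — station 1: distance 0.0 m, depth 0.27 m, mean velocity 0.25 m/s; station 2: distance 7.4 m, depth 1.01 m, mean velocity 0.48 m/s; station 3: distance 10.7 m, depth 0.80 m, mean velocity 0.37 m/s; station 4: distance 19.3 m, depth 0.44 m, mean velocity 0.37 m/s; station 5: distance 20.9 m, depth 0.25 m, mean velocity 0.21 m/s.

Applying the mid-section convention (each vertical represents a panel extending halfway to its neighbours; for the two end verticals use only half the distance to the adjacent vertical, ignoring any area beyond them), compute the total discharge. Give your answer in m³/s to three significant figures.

5.48 m³/s

w_1 = (7.4 − 0.0)/2 = 3.7 m; q_1 = 0.25 × 0.27 × 3.7 = 0.2498 m³/s
w_2 = (10.7 − 0.0)/2 = 5.35 m; q_2 = 0.48 × 1.01 × 5.35 = 2.594 m³/s
w_3 = (19.3 − 7.4)/2 = 5.95 m; q_3 = 0.37 × 0.80 × 5.95 = 1.761 m³/s
w_4 = (20.9 − 10.7)/2 = 5.1 m; q_4 = 0.37 × 0.44 × 5.1 = 0.8303 m³/s
w_5 = (20.9 − 19.3)/2 = 0.8 m; q_5 = 0.21 × 0.25 × 0.8 = 0.04200 m³/s
Q = Σ qᵢ = 5.477 m³/s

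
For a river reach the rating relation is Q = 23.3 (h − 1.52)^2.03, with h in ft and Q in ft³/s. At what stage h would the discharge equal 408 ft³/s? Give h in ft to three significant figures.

5.62 ft

h − h₀ = (Q/C)^(1/b) = (408/23.3)^(1/2.03) = 4.097 ft
h = 1.52 + 4.097 = 5.617 ft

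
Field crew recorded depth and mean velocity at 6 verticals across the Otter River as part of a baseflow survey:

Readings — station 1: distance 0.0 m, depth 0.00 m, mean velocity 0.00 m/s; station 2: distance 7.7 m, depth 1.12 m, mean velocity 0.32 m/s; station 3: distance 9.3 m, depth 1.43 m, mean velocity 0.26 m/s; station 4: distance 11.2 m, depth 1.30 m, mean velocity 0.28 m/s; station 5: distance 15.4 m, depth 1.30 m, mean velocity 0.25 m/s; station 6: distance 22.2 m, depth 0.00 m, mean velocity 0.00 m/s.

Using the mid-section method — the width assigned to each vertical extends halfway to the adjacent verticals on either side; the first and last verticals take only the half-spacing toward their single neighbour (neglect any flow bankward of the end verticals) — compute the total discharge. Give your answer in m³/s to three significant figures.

5.21 m³/s

w_2 = (9.3 − 0.0)/2 = 4.65 m; q_2 = 0.32 × 1.12 × 4.65 = 1.667 m³/s
w_3 = (11.2 − 7.7)/2 = 1.75 m; q_3 = 0.26 × 1.43 × 1.75 = 0.6507 m³/s
w_4 = (15.4 − 9.3)/2 = 3.05 m; q_4 = 0.28 × 1.30 × 3.05 = 1.110 m³/s
w_5 = (22.2 − 11.2)/2 = 5.5 m; q_5 = 0.25 × 1.30 × 5.5 = 1.788 m³/s
Stations 1, 6 contribute zero (depth or velocity is 0).
Q = Σ qᵢ = 5.215 m³/s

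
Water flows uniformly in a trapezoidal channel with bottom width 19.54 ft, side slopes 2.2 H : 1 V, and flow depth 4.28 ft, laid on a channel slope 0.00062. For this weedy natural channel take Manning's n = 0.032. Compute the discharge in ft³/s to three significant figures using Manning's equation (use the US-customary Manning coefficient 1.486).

303 ft³/s

A = (b + z·y)·y = (19.54 + 2.2×4.28)×4.28 = 123.9 ft²
P = b + 2y√(1+z²) = 19.54 + 2×4.28×√(1+2.2²) = 40.23 ft
R = A/P = 123.9/40.23 = 3.081 ft
Q = (1.486/n)·A·R^(2/3)·S^(1/2) = (1.486/0.032) × 123.9 × 3.081^(2/3) × 0.00062^(1/2) = 303.4 ft³/s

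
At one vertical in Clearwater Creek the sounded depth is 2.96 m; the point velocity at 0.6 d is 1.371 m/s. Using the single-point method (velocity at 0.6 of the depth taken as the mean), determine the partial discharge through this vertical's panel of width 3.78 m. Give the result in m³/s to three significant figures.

15.3 m³/s

v̄ = v₀.₆ = 1.371 m/s
q = v̄ × d × w = 1.371 × 2.96 × 3.78 = 15.34 m³/s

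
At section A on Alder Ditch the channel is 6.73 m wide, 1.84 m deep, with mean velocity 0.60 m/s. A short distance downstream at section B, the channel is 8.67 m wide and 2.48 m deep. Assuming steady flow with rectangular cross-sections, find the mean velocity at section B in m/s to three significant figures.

0.346 m/s

Q = A₁V₁ = (6.73×1.84) × 0.60 = 7.430 m³/s
A₂ = 8.67 × 2.48 = 21.50 m²
V₂ = Q/A₂ = 7.430/21.50 = 0.3456 m/s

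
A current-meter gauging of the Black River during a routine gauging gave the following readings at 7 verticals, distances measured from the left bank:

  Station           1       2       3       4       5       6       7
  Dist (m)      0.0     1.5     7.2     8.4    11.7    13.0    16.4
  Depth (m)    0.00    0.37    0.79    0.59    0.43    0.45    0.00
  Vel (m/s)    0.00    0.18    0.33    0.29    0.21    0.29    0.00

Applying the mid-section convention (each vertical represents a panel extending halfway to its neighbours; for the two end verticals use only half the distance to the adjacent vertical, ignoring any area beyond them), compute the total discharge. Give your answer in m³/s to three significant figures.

w_2 = (7.2 − 0.0)/2 = 3.6 m; q_2 = 0.18 × 0.37 × 3.6 = 0.2398 m³/s
w_3 = (8.4 − 1.5)/2 = 3.45 m; q_3 = 0.33 × 0.79 × 3.45 = 0.8994 m³/s
w_4 = (11.7 − 7.2)/2 = 2.25 m; q_4 = 0.29 × 0.59 × 2.25 = 0.3850 m³/s
w_5 = (13.0 − 8.4)/2 = 2.3 m; q_5 = 0.21 × 0.43 × 2.3 = 0.2077 m³/s
w_6 = (16.4 − 11.7)/2 = 2.35 m; q_6 = 0.29 × 0.45 × 2.35 = 0.3067 m³/s
Stations 1, 7 contribute zero (depth or velocity is 0).
Q = Σ qᵢ = 2.039 m³/s

2.04 m³/s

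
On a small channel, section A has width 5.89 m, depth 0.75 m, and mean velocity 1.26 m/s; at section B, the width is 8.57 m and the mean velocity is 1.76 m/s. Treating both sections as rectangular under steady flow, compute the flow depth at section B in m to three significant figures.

0.369 m

Q = A₁V₁ = (5.89×0.75) × 1.26 = 5.566 m³/s
d₂ = Q/(b₂ V₂) = 5.566/(8.57×1.76) = 0.3690 m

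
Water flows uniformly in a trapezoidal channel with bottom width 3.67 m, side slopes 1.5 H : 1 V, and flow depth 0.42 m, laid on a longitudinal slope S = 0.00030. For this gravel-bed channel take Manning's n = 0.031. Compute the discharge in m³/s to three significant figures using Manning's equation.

A = (b + z·y)·y = (3.67 + 1.5×0.42)×0.42 = 1.806 m²
P = b + 2y√(1+z²) = 3.67 + 2×0.42×√(1+1.5²) = 5.184 m
R = A/P = 1.806/5.184 = 0.3484 m
Q = (1/n)·A·R^(2/3)·S^(1/2) = (1/0.031) × 1.806 × 0.3484^(2/3) × 0.00030^(1/2) = 0.4996 m³/s

0.500 m³/s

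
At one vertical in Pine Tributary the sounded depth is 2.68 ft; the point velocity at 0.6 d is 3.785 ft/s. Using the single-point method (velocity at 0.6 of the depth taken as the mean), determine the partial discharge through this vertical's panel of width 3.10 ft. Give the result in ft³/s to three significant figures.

v̄ = v₀.₆ = 3.785 ft/s
q = v̄ × d × w = 3.785 × 2.68 × 3.10 = 31.45 ft³/s

31.4 ft³/s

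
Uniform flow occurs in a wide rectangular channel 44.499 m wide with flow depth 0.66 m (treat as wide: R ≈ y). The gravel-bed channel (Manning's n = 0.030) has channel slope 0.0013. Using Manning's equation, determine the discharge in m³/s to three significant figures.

A = b·y = 44.499 × 0.66 = 29.37 m²
Wide channel: R ≈ y = 0.66 m
Q = (1/n)·A·R^(2/3)·S^(1/2) = (1/0.030) × 29.37 × 0.6600^(2/3) × 0.0013^(1/2) = 26.76 m³/s

26.8 m³/s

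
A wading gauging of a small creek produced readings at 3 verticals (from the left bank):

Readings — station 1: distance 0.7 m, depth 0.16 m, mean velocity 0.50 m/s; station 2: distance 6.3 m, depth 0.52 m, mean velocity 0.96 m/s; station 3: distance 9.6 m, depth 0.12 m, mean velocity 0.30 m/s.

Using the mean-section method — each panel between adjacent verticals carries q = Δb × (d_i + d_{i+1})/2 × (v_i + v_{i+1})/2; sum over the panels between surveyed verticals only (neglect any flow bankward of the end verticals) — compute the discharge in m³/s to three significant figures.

2.06 m³/s

Panel 1-2: Δb = 5.6 m, d̄ = (0.16+0.52)/2 = 0.34, v̄ = (0.50+0.96)/2 = 0.73 → q = 5.6×0.34×0.73 = 1.390 m³/s
Panel 2-3: Δb = 3.3 m, d̄ = (0.52+0.12)/2 = 0.32, v̄ = (0.96+0.30)/2 = 0.63 → q = 3.3×0.32×0.63 = 0.6653 m³/s
Q = Σ q = 2.055 m³/s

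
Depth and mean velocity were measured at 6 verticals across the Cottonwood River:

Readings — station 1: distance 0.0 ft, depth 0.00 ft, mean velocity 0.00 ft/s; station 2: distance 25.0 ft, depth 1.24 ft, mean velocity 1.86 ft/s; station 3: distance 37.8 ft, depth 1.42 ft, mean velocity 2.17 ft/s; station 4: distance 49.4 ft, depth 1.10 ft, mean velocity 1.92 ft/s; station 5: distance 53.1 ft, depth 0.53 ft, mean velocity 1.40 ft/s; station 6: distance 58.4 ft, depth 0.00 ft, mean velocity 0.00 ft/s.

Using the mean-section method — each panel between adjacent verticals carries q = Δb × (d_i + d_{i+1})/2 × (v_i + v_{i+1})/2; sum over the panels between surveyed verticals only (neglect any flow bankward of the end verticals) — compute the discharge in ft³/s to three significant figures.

Panel 1-2: Δb = 25 ft, d̄ = (0.00+1.24)/2 = 0.62, v̄ = (0.00+1.86)/2 = 0.93 → q = 25×0.62×0.93 = 14.42 ft³/s
Panel 2-3: Δb = 12.8 ft, d̄ = (1.24+1.42)/2 = 1.33, v̄ = (1.86+2.17)/2 = 2.015 → q = 12.8×1.33×2.015 = 34.30 ft³/s
Panel 3-4: Δb = 11.6 ft, d̄ = (1.42+1.10)/2 = 1.26, v̄ = (2.17+1.92)/2 = 2.045 → q = 11.6×1.26×2.045 = 29.89 ft³/s
Panel 4-5: Δb = 3.7 ft, d̄ = (1.10+0.53)/2 = 0.815, v̄ = (1.92+1.40)/2 = 1.66 → q = 3.7×0.815×1.66 = 5.006 ft³/s
Panel 5-6: Δb = 5.3 ft, d̄ = (0.53+0.00)/2 = 0.265, v̄ = (1.40+0.00)/2 = 0.7 → q = 5.3×0.265×0.7 = 0.9832 ft³/s
Q = Σ q = 84.60 ft³/s

84.6 ft³/s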